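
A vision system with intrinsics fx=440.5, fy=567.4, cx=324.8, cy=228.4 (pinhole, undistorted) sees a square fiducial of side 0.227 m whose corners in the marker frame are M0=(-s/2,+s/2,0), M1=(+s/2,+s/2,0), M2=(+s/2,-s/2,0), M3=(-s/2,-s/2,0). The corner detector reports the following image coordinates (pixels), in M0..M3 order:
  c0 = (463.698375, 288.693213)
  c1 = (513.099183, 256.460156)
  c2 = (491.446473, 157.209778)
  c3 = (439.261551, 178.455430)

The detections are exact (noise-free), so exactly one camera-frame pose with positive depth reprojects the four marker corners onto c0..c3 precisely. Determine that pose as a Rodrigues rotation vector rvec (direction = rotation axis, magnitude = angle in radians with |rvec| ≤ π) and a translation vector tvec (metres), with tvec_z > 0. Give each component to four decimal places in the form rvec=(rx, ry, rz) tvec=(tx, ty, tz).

Intrinsics K: fx=440.5, fy=567.4, cx=324.8, cy=228.4
Marker side s = 0.227 m; corners in marker frame (Z=0):
  M0 = (-0.1135, +0.1135, 0)
  M1 = (+0.1135, +0.1135, 0)
  M2 = (+0.1135, -0.1135, 0)
  M3 = (-0.1135, -0.1135, 0)
Detected image corners:
  c0 = (463.698375, 288.693213) px
  c1 = (513.099183, 256.460156) px
  c2 = (491.446473, 157.209778) px
  c3 = (439.261551, 178.455430) px
Planar DLT: solve 8×8 A·h = b for H (H[2,2]=1):
  H  [+447.57436 +114.78710 +478.26667]
  H  [-14.51277 +466.41604 +219.66184]
  H  [+0.46938 +0.02851 +1.00000]
B = K⁻¹H; ‖b₁‖=0.845689, ‖b₂‖=0.845689; λ = 2/(‖b₁‖+‖b₂‖) = 1.182467, sign → tz>0 ⇒ λ=+1.182467
r₁ = λ·B[:,0] = (+0.79221,-0.25366,+0.55503); r₂ = λ·B[:,1] = (+0.28328,+0.95845,+0.03371)
r₃ = r₁×r₂ = (-0.54052,+0.13052,+0.83115); SVD([r₁ r₂ r₃]) → R = UVᵀ:
  R  [+0.79221 +0.28328 -0.54052]
  R  [-0.25366 +0.95845 +0.13052]
  R  [+0.55503 +0.03371 +0.83115]
t = (+0.41196, -0.01821, +1.18247) m
tr R = 2.581804; θ = arccos((tr R − 1)/2) = 0.658514 rad = 37.730°
axis k = ((R−Rᵀ)₃₂, (R−Rᵀ)₁₃, (R−Rᵀ)₂₁) / (2 sinθ) = (-0.079101, -0.895137, -0.438718)
rvec = θ·k = (-0.052089, -0.589460, -0.288902)

rvec=(-0.0521, -0.5895, -0.2889) tvec=(0.4120, -0.0182, 1.1825)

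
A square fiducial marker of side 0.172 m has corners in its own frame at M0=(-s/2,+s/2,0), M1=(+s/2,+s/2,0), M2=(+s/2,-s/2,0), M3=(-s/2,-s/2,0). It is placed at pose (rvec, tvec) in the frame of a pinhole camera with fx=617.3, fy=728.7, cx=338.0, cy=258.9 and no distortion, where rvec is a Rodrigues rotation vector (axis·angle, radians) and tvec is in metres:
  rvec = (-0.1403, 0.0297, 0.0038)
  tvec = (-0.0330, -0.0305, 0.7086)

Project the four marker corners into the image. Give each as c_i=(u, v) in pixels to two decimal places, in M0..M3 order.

c0=(232.52, 315.71) c1=(384.66, 316.44) c2=(383.96, 141.68) c3=(236.89, 142.22)

Intrinsics K: fx=617.3, fy=728.7, cx=338.0, cy=258.9
Marker side s = 0.172 m; corners in marker frame (Z=0):
  M0 = (-0.0860, +0.0860, 0)
  M1 = (+0.0860, +0.0860, 0)
  M2 = (+0.0860, -0.0860, 0)
  M3 = (-0.0860, -0.0860, 0)
rvec = (-0.1403, 0.0297, 0.0038), |rvec| = θ = 0.14346 rad = 8.220°
Rodrigues: sinθ=0.14297, 1−cosθ=0.01027; R = I + sinθ·[k]× + (1−cosθ)·[k]×²:
    [+0.99955 -0.00587 +0.02933]
    [+0.00171 +0.99017 +0.13988]
    [-0.02986 -0.13976 +0.98973]
t = (-0.0330, -0.0305, 0.7086) m
M0: Pc = R·M0+t = (-0.11947, +0.05451, +0.69915); u = 617.3·(-0.11947)/0.69915 + 338.0 = 232.5197, v = 728.7·(+0.05451)/0.69915 + 258.9 = 315.7115
M1: Pc = R·M1+t = (+0.05246, +0.05480, +0.69401); u = 617.3·(+0.05246)/0.69401 + 338.0 = 384.6587, v = 728.7·(+0.05480)/0.69401 + 258.9 = 316.4403
M2: Pc = R·M2+t = (+0.05347, -0.11551, +0.71805); u = 617.3·(+0.05347)/0.71805 + 338.0 = 383.9641, v = 728.7·(-0.11551)/0.71805 + 258.9 = 141.6794
M3: Pc = R·M3+t = (-0.11846, -0.11580, +0.72319); u = 617.3·(-0.11846)/0.72319 + 338.0 = 236.8873, v = 728.7·(-0.11580)/0.72319 + 258.9 = 142.2162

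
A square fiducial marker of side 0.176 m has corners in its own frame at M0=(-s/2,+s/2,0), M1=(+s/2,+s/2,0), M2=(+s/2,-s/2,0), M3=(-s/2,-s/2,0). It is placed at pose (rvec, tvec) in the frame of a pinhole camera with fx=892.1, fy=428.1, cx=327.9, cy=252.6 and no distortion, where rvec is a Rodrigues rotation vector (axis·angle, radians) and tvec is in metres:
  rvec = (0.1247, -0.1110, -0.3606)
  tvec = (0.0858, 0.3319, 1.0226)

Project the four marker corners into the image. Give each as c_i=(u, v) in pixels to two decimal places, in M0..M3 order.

Intrinsics K: fx=892.1, fy=428.1, cx=327.9, cy=252.6
Marker side s = 0.176 m; corners in marker frame (Z=0):
  M0 = (-0.0880, +0.0880, 0)
  M1 = (+0.0880, +0.0880, 0)
  M2 = (+0.0880, -0.0880, 0)
  M3 = (-0.0880, -0.0880, 0)
rvec = (0.1247, -0.1110, -0.3606), |rvec| = θ = 0.39737 rad = 22.768°
Rodrigues: sinθ=0.38700, 1−cosθ=0.07792; R = I + sinθ·[k]× + (1−cosθ)·[k]×²:
    [+0.92975 +0.34435 -0.13029]
    [-0.35801 +0.92816 -0.10169]
    [+0.08591 +0.14120 +0.98625]
t = (0.0858, 0.3319, 1.0226) m
M0: Pc = R·M0+t = (+0.03428, +0.44508, +1.02746); u = 892.1·(+0.03428)/1.02746 + 327.9 = 357.6679, v = 428.1·(+0.44508)/1.02746 + 252.6 = 438.0470
M1: Pc = R·M1+t = (+0.19792, +0.38207, +1.04259); u = 892.1·(+0.19792)/1.04259 + 327.9 = 497.2539, v = 428.1·(+0.38207)/1.04259 + 252.6 = 409.4844
M2: Pc = R·M2+t = (+0.13732, +0.21872, +1.01774); u = 892.1·(+0.13732)/1.01774 + 327.9 = 448.2643, v = 428.1·(+0.21872)/1.01774 + 252.6 = 344.6009
M3: Pc = R·M3+t = (-0.02632, +0.28173, +1.00261); u = 892.1·(-0.02632)/1.00261 + 327.9 = 304.4797, v = 428.1·(+0.28173)/1.00261 + 252.6 = 372.8929

c0=(357.67, 438.05) c1=(497.25, 409.48) c2=(448.26, 344.60) c3=(304.48, 372.89)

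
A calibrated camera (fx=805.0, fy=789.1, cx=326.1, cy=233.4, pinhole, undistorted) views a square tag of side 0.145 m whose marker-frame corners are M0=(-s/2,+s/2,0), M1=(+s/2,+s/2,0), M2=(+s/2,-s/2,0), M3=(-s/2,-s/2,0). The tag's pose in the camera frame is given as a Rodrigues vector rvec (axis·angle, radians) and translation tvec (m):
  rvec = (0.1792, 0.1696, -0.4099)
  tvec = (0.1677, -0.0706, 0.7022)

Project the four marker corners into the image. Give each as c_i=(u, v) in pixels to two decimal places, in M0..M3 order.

Intrinsics K: fx=805.0, fy=789.1, cx=326.1, cy=233.4
Marker side s = 0.145 m; corners in marker frame (Z=0):
  M0 = (-0.0725, +0.0725, 0)
  M1 = (+0.0725, +0.0725, 0)
  M2 = (+0.0725, -0.0725, 0)
  M3 = (-0.0725, -0.0725, 0)
rvec = (0.1792, 0.1696, -0.4099), |rvec| = θ = 0.47843 rad = 27.412°
Rodrigues: sinθ=0.46039, 1−cosθ=0.11228; R = I + sinθ·[k]× + (1−cosθ)·[k]×²:
    [+0.90347 +0.40935 +0.12717]
    [-0.37953 +0.90183 -0.20654]
    [-0.19924 +0.13834 +0.97014]
t = (0.1677, -0.0706, 0.7022) m
M0: Pc = R·M0+t = (+0.13188, +0.02230, +0.72667); u = 805.0·(+0.13188)/0.72667 + 326.1 = 472.1906, v = 789.1·(+0.02230)/0.72667 + 233.4 = 257.6143
M1: Pc = R·M1+t = (+0.26288, -0.03273, +0.69779); u = 805.0·(+0.26288)/0.69779 + 326.1 = 629.3710, v = 789.1·(-0.03273)/0.69779 + 233.4 = 196.3829
M2: Pc = R·M2+t = (+0.20352, -0.16350, +0.67773); u = 805.0·(+0.20352)/0.67773 + 326.1 = 567.8448, v = 789.1·(-0.16350)/0.67773 + 233.4 = 43.0327
M3: Pc = R·M3+t = (+0.07252, -0.10847, +0.70661); u = 805.0·(+0.07252)/0.70661 + 326.1 = 408.7179, v = 789.1·(-0.10847)/0.70661 + 233.4 = 112.2719

c0=(472.19, 257.61) c1=(629.37, 196.38) c2=(567.84, 43.03) c3=(408.72, 112.27)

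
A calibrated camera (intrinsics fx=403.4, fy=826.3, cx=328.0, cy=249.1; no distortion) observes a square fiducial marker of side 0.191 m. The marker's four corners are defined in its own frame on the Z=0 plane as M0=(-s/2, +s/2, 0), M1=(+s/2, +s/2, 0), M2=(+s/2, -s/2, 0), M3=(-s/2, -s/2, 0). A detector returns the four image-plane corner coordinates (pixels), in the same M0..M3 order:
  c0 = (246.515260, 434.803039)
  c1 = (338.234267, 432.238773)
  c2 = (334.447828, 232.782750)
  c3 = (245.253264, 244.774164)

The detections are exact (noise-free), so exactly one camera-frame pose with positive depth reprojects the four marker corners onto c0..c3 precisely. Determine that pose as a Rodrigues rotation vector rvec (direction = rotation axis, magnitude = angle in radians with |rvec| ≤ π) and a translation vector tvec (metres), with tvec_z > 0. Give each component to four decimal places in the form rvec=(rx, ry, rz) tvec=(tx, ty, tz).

rvec=(-0.1090, 0.2156, -0.0489) tvec=(-0.0768, 0.0847, 0.8148)

Intrinsics K: fx=403.4, fy=826.3, cx=328.0, cy=249.1
Marker side s = 0.191 m; corners in marker frame (Z=0):
  M0 = (-0.0955, +0.0955, 0)
  M1 = (+0.0955, +0.0955, 0)
  M2 = (+0.0955, -0.0955, 0)
  M3 = (-0.0955, -0.0955, 0)
Detected image corners:
  c0 = (246.515260, 434.803039) px
  c1 = (338.234267, 432.238773) px
  c2 = (334.447828, 232.782750) px
  c3 = (245.253264, 244.774164) px
Planar DLT: solve 8×8 A·h = b for H (H[2,2]=1):
  H  [+398.21548 -27.38193 +289.97878]
  H  [-125.37207 +972.29444 +334.94797]
  H  [-0.25864 -0.13890 +1.00000]
B = K⁻¹H; ‖b₁‖=1.227275, ‖b₂‖=1.227275; λ = 2/(‖b₁‖+‖b₂‖) = 0.814814, sign → tz>0 ⇒ λ=+0.814814
r₁ = λ·B[:,0] = (+0.97569,-0.06010,-0.21074); r₂ = λ·B[:,1] = (+0.03671,+0.99290,-0.11317)
r₃ = r₁×r₂ = (+0.21605,+0.10269,+0.97097); SVD([r₁ r₂ r₃]) → R = UVᵀ:
  R  [+0.97569 +0.03671 +0.21605]
  R  [-0.06010 +0.99290 +0.10269]
  R  [-0.21074 -0.11317 +0.97097]
t = (-0.07680, +0.08465, +0.81481) m
tr R = 2.939558; θ = arccos((tr R − 1)/2) = 0.246473 rad = 14.122°
axis k = ((R−Rᵀ)₃₂, (R−Rᵀ)₁₃, (R−Rᵀ)₂₁) / (2 sinθ) = (-0.442365, +0.874615, -0.198396)
rvec = θ·k = (-0.109031, +0.215569, -0.048899)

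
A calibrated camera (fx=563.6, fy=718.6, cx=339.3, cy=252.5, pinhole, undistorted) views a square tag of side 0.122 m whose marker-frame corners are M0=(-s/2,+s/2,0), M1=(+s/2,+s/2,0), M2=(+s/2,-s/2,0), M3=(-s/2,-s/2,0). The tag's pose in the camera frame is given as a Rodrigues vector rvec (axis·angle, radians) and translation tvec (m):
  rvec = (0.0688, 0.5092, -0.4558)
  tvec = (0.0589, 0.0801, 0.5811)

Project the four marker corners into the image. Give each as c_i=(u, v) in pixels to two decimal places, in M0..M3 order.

c0=(374.81, 441.10) c1=(475.84, 396.89) c2=(420.13, 253.39) c3=(325.43, 311.02)

Intrinsics K: fx=563.6, fy=718.6, cx=339.3, cy=252.5
Marker side s = 0.122 m; corners in marker frame (Z=0):
  M0 = (-0.0610, +0.0610, 0)
  M1 = (+0.0610, +0.0610, 0)
  M2 = (+0.0610, -0.0610, 0)
  M3 = (-0.0610, -0.0610, 0)
rvec = (0.0688, 0.5092, -0.4558), |rvec| = θ = 0.68686 rad = 39.354°
Rodrigues: sinθ=0.63411, 1−cosθ=0.22676; R = I + sinθ·[k]× + (1−cosθ)·[k]×²:
    [+0.77552 +0.43764 +0.45502]
    [-0.40396 +0.89787 -0.17507]
    [-0.48517 -0.04804 +0.87310]
t = (0.0589, 0.0801, 0.5811) m
M0: Pc = R·M0+t = (+0.03829, +0.15951, +0.60776); u = 563.6·(+0.03829)/0.60776 + 339.3 = 374.8068, v = 718.6·(+0.15951)/0.60776 + 252.5 = 441.1007
M1: Pc = R·M1+t = (+0.13290, +0.11023, +0.54857); u = 563.6·(+0.13290)/0.54857 + 339.3 = 475.8426, v = 718.6·(+0.11023)/0.54857 + 252.5 = 396.8928
M2: Pc = R·M2+t = (+0.07951, +0.00069, +0.55444); u = 563.6·(+0.07951)/0.55444 + 339.3 = 420.1252, v = 718.6·(+0.00069)/0.55444 + 252.5 = 253.3925
M3: Pc = R·M3+t = (-0.01510, +0.04997, +0.61363); u = 563.6·(-0.01510)/0.61363 + 339.3 = 325.4288, v = 718.6·(+0.04997)/0.61363 + 252.5 = 311.0202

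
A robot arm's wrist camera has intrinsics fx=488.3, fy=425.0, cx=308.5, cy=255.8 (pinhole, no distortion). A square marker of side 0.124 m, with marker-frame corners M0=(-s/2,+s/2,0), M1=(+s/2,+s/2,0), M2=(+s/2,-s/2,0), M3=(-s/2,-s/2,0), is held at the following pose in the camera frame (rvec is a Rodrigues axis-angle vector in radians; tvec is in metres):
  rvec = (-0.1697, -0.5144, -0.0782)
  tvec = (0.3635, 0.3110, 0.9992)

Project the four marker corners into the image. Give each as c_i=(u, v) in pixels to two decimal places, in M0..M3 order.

c0=(469.76, 421.39) c1=(511.52, 409.78) c2=(501.27, 357.31) c3=(459.62, 365.40)

Intrinsics K: fx=488.3, fy=425.0, cx=308.5, cy=255.8
Marker side s = 0.124 m; corners in marker frame (Z=0):
  M0 = (-0.0620, +0.0620, 0)
  M1 = (+0.0620, +0.0620, 0)
  M2 = (+0.0620, -0.0620, 0)
  M3 = (-0.0620, -0.0620, 0)
rvec = (-0.1697, -0.5144, -0.0782), |rvec| = θ = 0.54728 rad = 31.357°
Rodrigues: sinθ=0.52037, 1−cosθ=0.14606; R = I + sinθ·[k]× + (1−cosθ)·[k]×²:
    [+0.86798 +0.11692 -0.48263]
    [-0.03179 +0.98297 +0.18097]
    [+0.49557 -0.14174 +0.85692]
t = (0.3635, 0.3110, 0.9992) m
M0: Pc = R·M0+t = (+0.31693, +0.37392, +0.95969); u = 488.3·(+0.31693)/0.95969 + 308.5 = 469.7599, v = 425.0·(+0.37392)/0.95969 + 255.8 = 421.3894
M1: Pc = R·M1+t = (+0.42456, +0.36997, +1.02114); u = 488.3·(+0.42456)/1.02114 + 308.5 = 511.5232, v = 425.0·(+0.36997)/1.02114 + 255.8 = 409.7839
M2: Pc = R·M2+t = (+0.41007, +0.24808, +1.03871); u = 488.3·(+0.41007)/1.03871 + 308.5 = 501.2723, v = 425.0·(+0.24808)/1.03871 + 255.8 = 357.3064
M3: Pc = R·M3+t = (+0.30244, +0.25203, +0.97726); u = 488.3·(+0.30244)/0.97726 + 308.5 = 459.6154, v = 425.0·(+0.25203)/0.97726 + 255.8 = 365.4033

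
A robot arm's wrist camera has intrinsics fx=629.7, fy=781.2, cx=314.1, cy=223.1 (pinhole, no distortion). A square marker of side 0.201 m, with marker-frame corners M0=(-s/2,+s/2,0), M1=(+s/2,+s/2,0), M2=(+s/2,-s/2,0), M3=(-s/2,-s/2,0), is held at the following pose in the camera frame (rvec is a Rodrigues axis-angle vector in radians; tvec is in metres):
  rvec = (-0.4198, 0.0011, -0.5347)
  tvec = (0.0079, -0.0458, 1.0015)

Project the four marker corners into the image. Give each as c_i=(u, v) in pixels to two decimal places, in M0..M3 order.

c0=(294.84, 290.47) c1=(407.43, 209.17) c2=(341.00, 94.05) c3=(235.56, 166.78)

Intrinsics K: fx=629.7, fy=781.2, cx=314.1, cy=223.1
Marker side s = 0.201 m; corners in marker frame (Z=0):
  M0 = (-0.1005, +0.1005, 0)
  M1 = (+0.1005, +0.1005, 0)
  M2 = (+0.1005, -0.1005, 0)
  M3 = (-0.1005, -0.1005, 0)
rvec = (-0.4198, 0.0011, -0.5347), |rvec| = θ = 0.67981 rad = 38.950°
Rodrigues: sinθ=0.62864, 1−cosθ=0.22231; R = I + sinθ·[k]× + (1−cosθ)·[k]×²:
    [+0.86247 +0.49423 +0.10899]
    [-0.49468 +0.77769 +0.38792]
    [+0.10696 -0.38849 +0.91523]
t = (0.0079, -0.0458, 1.0015) m
M0: Pc = R·M0+t = (-0.02911, +0.08207, +0.95171); u = 629.7·(-0.02911)/0.95171 + 314.1 = 294.8410, v = 781.2·(+0.08207)/0.95171 + 223.1 = 290.4693
M1: Pc = R·M1+t = (+0.14425, -0.01736, +0.97321); u = 629.7·(+0.14425)/0.97321 + 314.1 = 407.4342, v = 781.2·(-0.01736)/0.97321 + 223.1 = 209.1675
M2: Pc = R·M2+t = (+0.04491, -0.17367, +1.05129); u = 629.7·(+0.04491)/1.05129 + 314.1 = 340.9985, v = 781.2·(-0.17367)/1.05129 + 223.1 = 94.0457
M3: Pc = R·M3+t = (-0.12845, -0.07424, +1.02979); u = 629.7·(-0.12845)/1.02979 + 314.1 = 235.5560, v = 781.2·(-0.07424)/1.02979 + 223.1 = 166.7793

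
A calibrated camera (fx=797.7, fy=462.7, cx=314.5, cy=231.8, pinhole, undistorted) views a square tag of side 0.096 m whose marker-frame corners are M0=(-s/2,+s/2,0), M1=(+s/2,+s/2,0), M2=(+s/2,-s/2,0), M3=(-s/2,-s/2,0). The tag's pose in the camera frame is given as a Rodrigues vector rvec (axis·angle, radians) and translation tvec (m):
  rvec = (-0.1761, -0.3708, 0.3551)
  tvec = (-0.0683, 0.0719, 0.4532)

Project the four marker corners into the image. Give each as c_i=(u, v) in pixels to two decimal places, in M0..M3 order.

c0=(81.10, 338.60) c1=(242.73, 367.28) c2=(294.91, 275.51) c3=(144.89, 241.93)

Intrinsics K: fx=797.7, fy=462.7, cx=314.5, cy=231.8
Marker side s = 0.096 m; corners in marker frame (Z=0):
  M0 = (-0.0480, +0.0480, 0)
  M1 = (+0.0480, +0.0480, 0)
  M2 = (+0.0480, -0.0480, 0)
  M3 = (-0.0480, -0.0480, 0)
rvec = (-0.1761, -0.3708, 0.3551), |rvec| = θ = 0.54277 rad = 31.098°
Rodrigues: sinθ=0.51651, 1−cosθ=0.14372; R = I + sinθ·[k]× + (1−cosθ)·[k]×²:
    [+0.87141 -0.30606 -0.38337]
    [+0.36977 +0.92336 +0.10334]
    [+0.32235 -0.23182 +0.91780]
t = (-0.0683, 0.0719, 0.4532) m
M0: Pc = R·M0+t = (-0.12482, +0.09847, +0.42660); u = 797.7·(-0.12482)/0.42660 + 314.5 = 81.1012, v = 462.7·(+0.09847)/0.42660 + 231.8 = 338.6049
M1: Pc = R·M1+t = (-0.04116, +0.13397, +0.45755); u = 797.7·(-0.04116)/0.45755 + 314.5 = 242.7344, v = 462.7·(+0.13397)/0.45755 + 231.8 = 367.2794
M2: Pc = R·M2+t = (-0.01178, +0.04533, +0.47980); u = 797.7·(-0.01178)/0.47980 + 314.5 = 294.9129, v = 462.7·(+0.04533)/0.47980 + 231.8 = 275.5126
M3: Pc = R·M3+t = (-0.09544, +0.00983, +0.44885); u = 797.7·(-0.09544)/0.44885 + 314.5 = 144.8909, v = 462.7·(+0.00983)/0.44885 + 231.8 = 241.9329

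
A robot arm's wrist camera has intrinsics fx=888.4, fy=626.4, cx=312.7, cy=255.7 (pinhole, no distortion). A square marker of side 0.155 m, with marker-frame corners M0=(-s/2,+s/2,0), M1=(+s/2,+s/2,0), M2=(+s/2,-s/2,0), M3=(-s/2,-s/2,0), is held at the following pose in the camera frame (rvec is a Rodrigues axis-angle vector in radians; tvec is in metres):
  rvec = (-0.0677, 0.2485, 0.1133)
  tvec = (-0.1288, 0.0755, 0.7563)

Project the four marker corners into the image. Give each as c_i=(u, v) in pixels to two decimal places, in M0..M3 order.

Intrinsics K: fx=888.4, fy=626.4, cx=312.7, cy=255.7
Marker side s = 0.155 m; corners in marker frame (Z=0):
  M0 = (-0.0775, +0.0775, 0)
  M1 = (+0.0775, +0.0775, 0)
  M2 = (+0.0775, -0.0775, 0)
  M3 = (-0.0775, -0.0775, 0)
rvec = (-0.0677, 0.2485, 0.1133), |rvec| = θ = 0.28138 rad = 16.122°
Rodrigues: sinθ=0.27768, 1−cosθ=0.03933; R = I + sinθ·[k]× + (1−cosθ)·[k]×²:
    [+0.96295 -0.12017 +0.24142]
    [+0.10345 +0.99135 +0.08080]
    [-0.24904 -0.05283 +0.96705]
t = (-0.1288, 0.0755, 0.7563) m
M0: Pc = R·M0+t = (-0.21274, +0.14431, +0.77151); u = 888.4·(-0.21274)/0.77151 + 312.7 = 67.7253, v = 626.4·(+0.14431)/0.77151 + 255.7 = 372.8692
M1: Pc = R·M1+t = (-0.06348, +0.16035, +0.73291); u = 888.4·(-0.06348)/0.73291 + 312.7 = 235.7468, v = 626.4·(+0.16035)/0.73291 + 255.7 = 392.7456
M2: Pc = R·M2+t = (-0.04486, +0.00669, +0.74109); u = 888.4·(-0.04486)/0.74109 + 312.7 = 258.9252, v = 626.4·(+0.00669)/0.74109 + 255.7 = 261.3532
M3: Pc = R·M3+t = (-0.19412, -0.00935, +0.77969); u = 888.4·(-0.19412)/0.77969 + 312.7 = 91.5206, v = 626.4·(-0.00935)/0.77969 + 255.7 = 248.1906

c0=(67.73, 372.87) c1=(235.75, 392.75) c2=(258.93, 261.35) c3=(91.52, 248.19)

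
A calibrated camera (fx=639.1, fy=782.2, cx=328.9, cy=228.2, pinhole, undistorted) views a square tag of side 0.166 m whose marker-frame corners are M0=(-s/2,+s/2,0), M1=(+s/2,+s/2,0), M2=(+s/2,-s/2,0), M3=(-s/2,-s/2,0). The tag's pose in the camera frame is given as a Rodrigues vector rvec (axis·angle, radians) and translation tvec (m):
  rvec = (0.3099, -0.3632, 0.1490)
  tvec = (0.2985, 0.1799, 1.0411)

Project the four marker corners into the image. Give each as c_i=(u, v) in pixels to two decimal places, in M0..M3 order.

Intrinsics K: fx=639.1, fy=782.2, cx=328.9, cy=228.2
Marker side s = 0.166 m; corners in marker frame (Z=0):
  M0 = (-0.0830, +0.0830, 0)
  M1 = (+0.0830, +0.0830, 0)
  M2 = (+0.0830, -0.0830, 0)
  M3 = (-0.0830, -0.0830, 0)
rvec = (0.3099, -0.3632, 0.1490), |rvec| = θ = 0.50015 rad = 28.657°
Rodrigues: sinθ=0.47956, 1−cosθ=0.12249; R = I + sinθ·[k]× + (1−cosθ)·[k]×²:
    [+0.92454 -0.19798 -0.32564]
    [+0.08775 +0.94210 -0.32364]
    [+0.37086 +0.27064 +0.88838]
t = (0.2985, 0.1799, 1.0411) m
M0: Pc = R·M0+t = (+0.20533, +0.25081, +1.03278); u = 639.1·(+0.20533)/1.03278 + 328.9 = 455.9618, v = 782.2·(+0.25081)/1.03278 + 228.2 = 418.1573
M1: Pc = R·M1+t = (+0.35880, +0.26538, +1.09434); u = 639.1·(+0.35880)/1.09434 + 328.9 = 538.4426, v = 782.2·(+0.26538)/1.09434 + 228.2 = 417.8830
M2: Pc = R·M2+t = (+0.39167, +0.10899, +1.04942); u = 639.1·(+0.39167)/1.04942 + 328.9 = 567.4280, v = 782.2·(+0.10899)/1.04942 + 228.2 = 309.4365
M3: Pc = R·M3+t = (+0.23820, +0.09442, +0.98786); u = 639.1·(+0.23820)/0.98786 + 328.9 = 483.0024, v = 782.2·(+0.09442)/0.98786 + 228.2 = 302.9650

c0=(455.96, 418.16) c1=(538.44, 417.88) c2=(567.43, 309.44) c3=(483.00, 302.96)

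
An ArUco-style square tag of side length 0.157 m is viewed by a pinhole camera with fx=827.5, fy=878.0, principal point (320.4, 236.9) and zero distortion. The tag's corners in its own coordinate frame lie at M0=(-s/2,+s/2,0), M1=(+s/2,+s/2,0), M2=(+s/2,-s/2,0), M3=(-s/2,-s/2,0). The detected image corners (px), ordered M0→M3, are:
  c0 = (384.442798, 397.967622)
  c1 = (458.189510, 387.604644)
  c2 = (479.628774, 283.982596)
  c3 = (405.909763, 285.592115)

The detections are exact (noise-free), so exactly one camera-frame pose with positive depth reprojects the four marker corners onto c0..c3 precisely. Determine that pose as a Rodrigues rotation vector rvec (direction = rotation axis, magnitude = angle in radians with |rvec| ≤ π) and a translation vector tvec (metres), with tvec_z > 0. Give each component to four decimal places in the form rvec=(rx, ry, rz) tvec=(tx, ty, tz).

Intrinsics K: fx=827.5, fy=878.0, cx=320.4, cy=236.9
Marker side s = 0.157 m; corners in marker frame (Z=0):
  M0 = (-0.0785, +0.0785, 0)
  M1 = (+0.0785, +0.0785, 0)
  M2 = (+0.0785, -0.0785, 0)
  M3 = (-0.0785, -0.0785, 0)
Detected image corners:
  c0 = (384.442798, 397.967622) px
  c1 = (458.189510, 387.604644) px
  c2 = (479.628774, 283.982596) px
  c3 = (405.909763, 285.592115) px
Planar DLT: solve 8×8 A·h = b for H (H[2,2]=1):
  H  [+696.27756 -71.73157 +433.43435]
  H  [+139.26261 +737.64067 +339.30034]
  H  [+0.52458 +0.15024 +1.00000]
B = K⁻¹H; ‖b₁‖=0.826387, ‖b₂‖=0.826387; λ = 2/(‖b₁‖+‖b₂‖) = 1.210087, sign → tz>0 ⇒ λ=+1.210087
r₁ = λ·B[:,0] = (+0.77241,+0.02066,+0.63479); r₂ = λ·B[:,1] = (-0.17529,+0.96759,+0.18180)
r₃ = r₁×r₂ = (-0.61045,-0.25169,+0.75100); SVD([r₁ r₂ r₃]) → R = UVᵀ:
  R  [+0.77241 -0.17529 -0.61045]
  R  [+0.02066 +0.96759 -0.25169]
  R  [+0.63479 +0.18180 +0.75100]
t = (+0.16529, +0.14113, +1.21009) m
tr R = 2.490995; θ = arccos((tr R − 1)/2) = 0.729516 rad = 41.798°
axis k = ((R−Rᵀ)₃₂, (R−Rᵀ)₁₃, (R−Rᵀ)₂₁) / (2 sinθ) = (+0.325198, -0.934151, +0.146995)
rvec = θ·k = (+0.237237, -0.681478, +0.107235)

rvec=(0.2372, -0.6815, 0.1072) tvec=(0.1653, 0.1411, 1.2101)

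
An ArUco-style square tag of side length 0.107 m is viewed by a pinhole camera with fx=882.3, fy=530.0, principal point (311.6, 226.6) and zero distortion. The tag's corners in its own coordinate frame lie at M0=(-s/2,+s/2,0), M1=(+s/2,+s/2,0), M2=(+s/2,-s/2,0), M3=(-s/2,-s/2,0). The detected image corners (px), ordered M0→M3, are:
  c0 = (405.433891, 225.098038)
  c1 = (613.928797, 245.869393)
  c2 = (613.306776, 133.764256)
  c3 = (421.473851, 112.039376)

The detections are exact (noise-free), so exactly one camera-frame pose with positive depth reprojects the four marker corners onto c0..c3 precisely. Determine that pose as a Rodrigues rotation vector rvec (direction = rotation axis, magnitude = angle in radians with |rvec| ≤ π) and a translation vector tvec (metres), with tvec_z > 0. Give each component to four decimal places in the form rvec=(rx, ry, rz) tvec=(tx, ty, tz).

rvec=(-0.3484, -0.1294, 0.1422) tvec=(0.1043, -0.0424, 0.4528)

Intrinsics K: fx=882.3, fy=530.0, cx=311.6, cy=226.6
Marker side s = 0.107 m; corners in marker frame (Z=0):
  M0 = (-0.0535, +0.0535, 0)
  M1 = (+0.0535, +0.0535, 0)
  M2 = (+0.0535, -0.0535, 0)
  M3 = (-0.0535, -0.0535, 0)
Detected image corners:
  c0 = (405.433891, 225.098038) px
  c1 = (613.928797, 245.869393) px
  c2 = (613.306776, 133.764256) px
  c3 = (421.473851, 112.039376) px
Planar DLT: solve 8×8 A·h = b for H (H[2,2]=1):
  H  [+1982.69925 -466.18482 +514.89574]
  H  [+238.96627 +914.25739 +177.00343]
  H  [+0.22435 -0.76932 +1.00000]
B = K⁻¹H; ‖b₁‖=2.208253, ‖b₂‖=2.208253; λ = 2/(‖b₁‖+‖b₂‖) = 0.452847, sign → tz>0 ⇒ λ=+0.452847
r₁ = λ·B[:,0] = (+0.98175,+0.16074,+0.10160); r₂ = λ·B[:,1] = (-0.11623,+0.93012,-0.34838)
r₃ = r₁×r₂ = (-0.15050,+0.33022,+0.93183); SVD([r₁ r₂ r₃]) → R = UVᵀ:
  R  [+0.98175 -0.11623 -0.15050]
  R  [+0.16074 +0.93012 +0.33022]
  R  [+0.10160 -0.34838 +0.93183]
t = (+0.10434, -0.04238, +0.45285) m
tr R = 2.843701; θ = arccos((tr R − 1)/2) = 0.397968 rad = 22.802°
axis k = ((R−Rᵀ)₃₂, (R−Rᵀ)₁₃, (R−Rᵀ)₂₁) / (2 sinθ) = (-0.875511, -0.325245, +0.357347)
rvec = θ·k = (-0.348425, -0.129437, +0.142213)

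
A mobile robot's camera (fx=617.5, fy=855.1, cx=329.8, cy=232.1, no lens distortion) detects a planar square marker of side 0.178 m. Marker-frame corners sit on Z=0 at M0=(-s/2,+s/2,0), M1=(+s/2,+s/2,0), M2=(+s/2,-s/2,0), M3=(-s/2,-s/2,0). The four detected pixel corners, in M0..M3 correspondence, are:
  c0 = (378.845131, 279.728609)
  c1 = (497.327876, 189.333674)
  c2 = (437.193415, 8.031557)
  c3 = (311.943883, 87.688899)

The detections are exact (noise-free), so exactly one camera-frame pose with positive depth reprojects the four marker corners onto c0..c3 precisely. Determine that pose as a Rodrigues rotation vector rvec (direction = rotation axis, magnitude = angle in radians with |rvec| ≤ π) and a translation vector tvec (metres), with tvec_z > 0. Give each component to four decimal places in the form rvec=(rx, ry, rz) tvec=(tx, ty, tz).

Intrinsics K: fx=617.5, fy=855.1, cx=329.8, cy=232.1
Marker side s = 0.178 m; corners in marker frame (Z=0):
  M0 = (-0.0890, +0.0890, 0)
  M1 = (+0.0890, +0.0890, 0)
  M2 = (+0.0890, -0.0890, 0)
  M3 = (-0.0890, -0.0890, 0)
Detected image corners:
  c0 = (378.845131, 279.728609) px
  c1 = (497.327876, 189.333674) px
  c2 = (437.193415, 8.031557) px
  c3 = (311.943883, 87.688899) px
Planar DLT: solve 8×8 A·h = b for H (H[2,2]=1):
  H  [+837.21692 +403.33186 +408.69437]
  H  [-424.89922 +1064.07964 +140.73653]
  H  [+0.37598 +0.11598 +1.00000]
B = K⁻¹H; ‖b₁‖=1.354309, ‖b₂‖=1.354309; λ = 2/(‖b₁‖+‖b₂‖) = 0.738384, sign → tz>0 ⇒ λ=+0.738384
r₁ = λ·B[:,0] = (+0.85284,-0.44226,+0.27762); r₂ = λ·B[:,1] = (+0.43655,+0.89559,+0.08564)
r₃ = r₁×r₂ = (-0.28651,+0.04816,+0.95687); SVD([r₁ r₂ r₃]) → R = UVᵀ:
  R  [+0.85284 +0.43655 -0.28651]
  R  [-0.44226 +0.89559 +0.04816]
  R  [+0.27762 +0.08564 +0.95687]
t = (+0.09434, -0.07889, +0.73838) m
tr R = 2.705301; θ = arccos((tr R − 1)/2) = 0.549759 rad = 31.499°
axis k = ((R−Rᵀ)₃₂, (R−Rᵀ)₁₃, (R−Rᵀ)₂₁) / (2 sinθ) = (+0.035866, -0.539854, -0.840994)
rvec = θ·k = (+0.019718, -0.296789, -0.462344)

rvec=(0.0197, -0.2968, -0.4623) tvec=(0.0943, -0.0789, 0.7384)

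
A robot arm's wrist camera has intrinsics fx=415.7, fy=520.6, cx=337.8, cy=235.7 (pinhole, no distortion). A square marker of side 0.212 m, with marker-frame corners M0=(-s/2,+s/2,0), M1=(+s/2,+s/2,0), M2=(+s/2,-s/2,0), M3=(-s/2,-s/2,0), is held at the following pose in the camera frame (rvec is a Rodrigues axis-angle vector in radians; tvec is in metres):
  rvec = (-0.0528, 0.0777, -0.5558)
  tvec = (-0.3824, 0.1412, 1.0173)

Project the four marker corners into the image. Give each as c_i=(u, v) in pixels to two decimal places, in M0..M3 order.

Intrinsics K: fx=415.7, fy=520.6, cx=337.8, cy=235.7
Marker side s = 0.212 m; corners in marker frame (Z=0):
  M0 = (-0.1060, +0.1060, 0)
  M1 = (+0.1060, +0.1060, 0)
  M2 = (+0.1060, -0.1060, 0)
  M3 = (-0.1060, -0.1060, 0)
rvec = (-0.0528, 0.0777, -0.5558), |rvec| = θ = 0.56368 rad = 32.297°
Rodrigues: sinθ=0.53430, 1−cosθ=0.15471; R = I + sinθ·[k]× + (1−cosθ)·[k]×²:
    [+0.84665 +0.52483 +0.08794]
    [-0.52883 +0.84823 +0.02902]
    [-0.05936 -0.07108 +0.99570]
t = (-0.3824, 0.1412, 1.0173) m
M0: Pc = R·M0+t = (-0.41651, +0.28717, +1.01606); u = 415.7·(-0.41651)/1.01606 + 337.8 = 167.3922, v = 520.6·(+0.28717)/1.01606 + 235.7 = 382.8371
M1: Pc = R·M1+t = (-0.23702, +0.17506, +1.00347); u = 415.7·(-0.23702)/1.00347 + 337.8 = 239.6107, v = 520.6·(+0.17506)/1.00347 + 235.7 = 326.5191
M2: Pc = R·M2+t = (-0.34829, -0.00477, +1.01854); u = 415.7·(-0.34829)/1.01854 + 337.8 = 195.6526, v = 520.6·(-0.00477)/1.01854 + 235.7 = 233.2627
M3: Pc = R·M3+t = (-0.52778, +0.10734, +1.03113); u = 415.7·(-0.52778)/1.03113 + 337.8 = 125.0259, v = 520.6·(+0.10734)/1.03113 + 235.7 = 289.8959

c0=(167.39, 382.84) c1=(239.61, 326.52) c2=(195.65, 233.26) c3=(125.03, 289.90)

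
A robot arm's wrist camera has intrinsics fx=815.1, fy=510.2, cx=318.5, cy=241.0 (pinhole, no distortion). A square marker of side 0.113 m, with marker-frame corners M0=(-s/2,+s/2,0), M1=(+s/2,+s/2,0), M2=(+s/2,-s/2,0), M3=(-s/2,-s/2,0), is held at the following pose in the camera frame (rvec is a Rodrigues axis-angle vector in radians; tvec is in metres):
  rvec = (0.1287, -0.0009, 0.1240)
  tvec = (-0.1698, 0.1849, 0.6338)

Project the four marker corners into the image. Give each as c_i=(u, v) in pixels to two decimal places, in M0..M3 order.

Intrinsics K: fx=815.1, fy=510.2, cx=318.5, cy=241.0
Marker side s = 0.113 m; corners in marker frame (Z=0):
  M0 = (-0.0565, +0.0565, 0)
  M1 = (+0.0565, +0.0565, 0)
  M2 = (+0.0565, -0.0565, 0)
  M3 = (-0.0565, -0.0565, 0)
rvec = (0.1287, -0.0009, 0.1240), |rvec| = θ = 0.17872 rad = 10.240°
Rodrigues: sinθ=0.17777, 1−cosθ=0.01593; R = I + sinθ·[k]× + (1−cosθ)·[k]×²:
    [+0.99233 -0.12340 +0.00706]
    [+0.12328 +0.98407 -0.12807]
    [+0.00885 +0.12796 +0.99174]
t = (-0.1698, 0.1849, 0.6338) m
M0: Pc = R·M0+t = (-0.23284, +0.23353, +0.64053); u = 815.1·(-0.23284)/0.64053 + 318.5 = 22.2031, v = 510.2·(+0.23353)/0.64053 + 241.0 = 427.0170
M1: Pc = R·M1+t = (-0.12071, +0.24747, +0.64153); u = 815.1·(-0.12071)/0.64153 + 318.5 = 165.1372, v = 510.2·(+0.24747)/0.64153 + 241.0 = 437.8060
M2: Pc = R·M2+t = (-0.10676, +0.13627, +0.62707); u = 815.1·(-0.10676)/0.62707 + 318.5 = 179.7260, v = 510.2·(+0.13627)/0.62707 + 241.0 = 351.8689
M3: Pc = R·M3+t = (-0.21889, +0.12233, +0.62607); u = 815.1·(-0.21889)/0.62607 + 318.5 = 33.5142, v = 510.2·(+0.12233)/0.62607 + 241.0 = 340.6933

c0=(22.20, 427.02) c1=(165.14, 437.81) c2=(179.73, 351.87) c3=(33.51, 340.69)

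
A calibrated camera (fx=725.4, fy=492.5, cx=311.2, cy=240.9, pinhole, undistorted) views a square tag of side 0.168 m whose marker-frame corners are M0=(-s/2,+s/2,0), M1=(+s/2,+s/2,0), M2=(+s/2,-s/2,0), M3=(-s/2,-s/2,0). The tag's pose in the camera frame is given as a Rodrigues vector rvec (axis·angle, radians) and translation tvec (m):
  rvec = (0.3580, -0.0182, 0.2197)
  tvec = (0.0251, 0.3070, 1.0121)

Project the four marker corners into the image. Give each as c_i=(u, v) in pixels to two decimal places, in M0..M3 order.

Intrinsics K: fx=725.4, fy=492.5, cx=311.2, cy=240.9
Marker side s = 0.168 m; corners in marker frame (Z=0):
  M0 = (-0.0840, +0.0840, 0)
  M1 = (+0.0840, +0.0840, 0)
  M2 = (+0.0840, -0.0840, 0)
  M3 = (-0.0840, -0.0840, 0)
rvec = (0.3580, -0.0182, 0.2197), |rvec| = θ = 0.42043 rad = 24.089°
Rodrigues: sinθ=0.40816, 1−cosθ=0.08709; R = I + sinθ·[k]× + (1−cosθ)·[k]×²:
    [+0.97606 -0.21649 +0.02108]
    [+0.21007 +0.91308 -0.34952]
    [+0.05642 +0.34558 +0.93669]
t = (0.0251, 0.3070, 1.0121) m
M0: Pc = R·M0+t = (-0.07507, +0.36605, +1.03639); u = 725.4·(-0.07507)/1.03639 + 311.2 = 258.6533, v = 492.5·(+0.36605)/1.03639 + 240.9 = 414.8507
M1: Pc = R·M1+t = (+0.08890, +0.40134, +1.04587); u = 725.4·(+0.08890)/1.04587 + 311.2 = 372.8621, v = 492.5·(+0.40134)/1.04587 + 240.9 = 429.8935
M2: Pc = R·M2+t = (+0.12527, +0.24795, +0.98781); u = 725.4·(+0.12527)/0.98781 + 311.2 = 403.1953, v = 492.5·(+0.24795)/0.98781 + 240.9 = 364.5212
M3: Pc = R·M3+t = (-0.03870, +0.21266, +0.97833); u = 725.4·(-0.03870)/0.97833 + 311.2 = 282.5029, v = 492.5·(+0.21266)/0.97833 + 240.9 = 347.9523

c0=(258.65, 414.85) c1=(372.86, 429.89) c2=(403.20, 364.52) c3=(282.50, 347.95)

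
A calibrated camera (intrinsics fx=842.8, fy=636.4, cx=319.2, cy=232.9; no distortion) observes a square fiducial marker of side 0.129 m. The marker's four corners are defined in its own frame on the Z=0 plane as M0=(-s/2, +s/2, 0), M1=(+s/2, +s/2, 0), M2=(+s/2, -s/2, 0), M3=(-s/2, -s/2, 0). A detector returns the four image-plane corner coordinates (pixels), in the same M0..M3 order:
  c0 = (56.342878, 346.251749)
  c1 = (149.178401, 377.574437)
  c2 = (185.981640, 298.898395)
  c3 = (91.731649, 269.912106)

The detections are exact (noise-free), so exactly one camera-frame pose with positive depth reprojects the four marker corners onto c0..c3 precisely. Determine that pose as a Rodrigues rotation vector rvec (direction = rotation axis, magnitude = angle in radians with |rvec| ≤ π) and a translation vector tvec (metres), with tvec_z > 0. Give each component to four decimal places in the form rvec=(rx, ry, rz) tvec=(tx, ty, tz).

Intrinsics K: fx=842.8, fy=636.4, cx=319.2, cy=232.9
Marker side s = 0.129 m; corners in marker frame (Z=0):
  M0 = (-0.0645, +0.0645, 0)
  M1 = (+0.0645, +0.0645, 0)
  M2 = (+0.0645, -0.0645, 0)
  M3 = (-0.0645, -0.0645, 0)
Detected image corners:
  c0 = (56.342878, 346.251749) px
  c1 = (149.178401, 377.574437) px
  c2 = (185.981640, 298.898395) px
  c3 = (91.731649, 269.912106) px
Planar DLT: solve 8×8 A·h = b for H (H[2,2]=1):
  H  [+695.79408 -276.88702 +120.04872]
  H  [+155.29861 +608.29403 +322.98181]
  H  [-0.24282 +0.02352 +1.00000]
B = K⁻¹H; ‖b₁‖=1.005814, ‖b₂‖=1.005814; λ = 2/(‖b₁‖+‖b₂‖) = 0.994220, sign → tz>0 ⇒ λ=+0.994220
r₁ = λ·B[:,0] = (+0.91224,+0.33097,-0.24142); r₂ = λ·B[:,1] = (-0.33549,+0.94175,+0.02338)
r₃ = r₁×r₂ = (+0.23510,+0.05966,+0.97014); SVD([r₁ r₂ r₃]) → R = UVᵀ:
  R  [+0.91224 -0.33549 +0.23510]
  R  [+0.33097 +0.94175 +0.05966]
  R  [-0.24142 +0.02338 +0.97014]
t = (-0.23493, +0.14073, +0.99422) m
tr R = 2.824130; θ = arccos((tr R − 1)/2) = 0.422504 rad = 24.208°
axis k = ((R−Rᵀ)₃₂, (R−Rᵀ)₁₃, (R−Rᵀ)₂₁) / (2 sinθ) = (-0.044242, +0.581055, +0.812661)
rvec = θ·k = (-0.018693, +0.245498, +0.343353)

rvec=(-0.0187, 0.2455, 0.3434) tvec=(-0.2349, 0.1407, 0.9942)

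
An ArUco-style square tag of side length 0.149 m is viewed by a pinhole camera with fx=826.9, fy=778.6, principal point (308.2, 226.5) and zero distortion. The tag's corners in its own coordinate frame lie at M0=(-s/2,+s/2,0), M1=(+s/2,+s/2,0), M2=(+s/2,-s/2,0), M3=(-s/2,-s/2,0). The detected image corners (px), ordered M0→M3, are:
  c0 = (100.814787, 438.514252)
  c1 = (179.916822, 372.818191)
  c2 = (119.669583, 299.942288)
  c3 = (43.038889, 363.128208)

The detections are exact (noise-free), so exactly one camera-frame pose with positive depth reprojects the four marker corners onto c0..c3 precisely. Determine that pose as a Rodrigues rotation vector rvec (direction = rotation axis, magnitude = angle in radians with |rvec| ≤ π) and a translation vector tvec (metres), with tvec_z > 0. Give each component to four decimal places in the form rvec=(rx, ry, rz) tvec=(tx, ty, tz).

rvec=(-0.2809, 0.0730, -0.7210) tvec=(-0.2868, 0.2178, 1.1991)

Intrinsics K: fx=826.9, fy=778.6, cx=308.2, cy=226.5
Marker side s = 0.149 m; corners in marker frame (Z=0):
  M0 = (-0.0745, +0.0745, 0)
  M1 = (+0.0745, +0.0745, 0)
  M2 = (+0.0745, -0.0745, 0)
  M3 = (-0.0745, -0.0745, 0)
Detected image corners:
  c0 = (100.814787, 438.514252) px
  c1 = (179.916822, 372.818191) px
  c2 = (119.669583, 299.942288) px
  c3 = (43.038889, 363.128208) px
Planar DLT: solve 8×8 A·h = b for H (H[2,2]=1):
  H  [+525.26246 +370.32059 +110.42312]
  H  [-422.99147 +411.90440 +367.89853]
  H  [+0.02537 -0.23224 +1.00000]
B = K⁻¹H; ‖b₁‖=0.833931, ‖b₂‖=0.833931; λ = 2/(‖b₁‖+‖b₂‖) = 1.199140, sign → tz>0 ⇒ λ=+1.199140
r₁ = λ·B[:,0] = (+0.75038,-0.66031,+0.03043); r₂ = λ·B[:,1] = (+0.64082,+0.71540,-0.27849)
r₃ = r₁×r₂ = (+0.16212,+0.22847,+0.95996); SVD([r₁ r₂ r₃]) → R = UVᵀ:
  R  [+0.75038 +0.64082 +0.16212]
  R  [-0.66031 +0.71540 +0.22847]
  R  [+0.03043 -0.27849 +0.95996]
t = (-0.28681, +0.21777, +1.19914) m
tr R = 2.425732; θ = arccos((tr R − 1)/2) = 0.777220 rad = 44.531°
axis k = ((R−Rᵀ)₃₂, (R−Rᵀ)₁₃, (R−Rᵀ)₂₁) / (2 sinθ) = (-0.361437, +0.093893, -0.927657)
rvec = θ·k = (-0.280916, +0.072975, -0.720994)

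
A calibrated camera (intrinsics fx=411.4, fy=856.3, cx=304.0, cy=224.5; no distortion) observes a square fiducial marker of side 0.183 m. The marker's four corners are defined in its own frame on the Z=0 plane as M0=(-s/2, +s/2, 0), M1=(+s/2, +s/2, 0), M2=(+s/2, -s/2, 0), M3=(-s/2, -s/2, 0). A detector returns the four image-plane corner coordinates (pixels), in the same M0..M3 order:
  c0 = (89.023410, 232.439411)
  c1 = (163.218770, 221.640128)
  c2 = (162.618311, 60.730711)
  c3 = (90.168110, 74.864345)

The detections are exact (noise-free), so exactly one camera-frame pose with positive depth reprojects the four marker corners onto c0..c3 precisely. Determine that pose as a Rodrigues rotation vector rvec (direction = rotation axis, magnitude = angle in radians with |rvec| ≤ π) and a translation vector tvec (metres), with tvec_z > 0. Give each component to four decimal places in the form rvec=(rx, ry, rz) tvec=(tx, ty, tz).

rvec=(-0.1229, 0.1244, -0.0587) tvec=(-0.4174, -0.0878, 0.9639)

Intrinsics K: fx=411.4, fy=856.3, cx=304.0, cy=224.5
Marker side s = 0.183 m; corners in marker frame (Z=0):
  M0 = (-0.0915, +0.0915, 0)
  M1 = (+0.0915, +0.0915, 0)
  M2 = (+0.0915, -0.0915, 0)
  M3 = (-0.0915, -0.0915, 0)
Detected image corners:
  c0 = (89.023410, 232.439411) px
  c1 = (163.218770, 221.640128) px
  c2 = (162.618311, 60.730711) px
  c3 = (90.168110, 74.864345) px
Planar DLT: solve 8×8 A·h = b for H (H[2,2]=1):
  H  [+384.87753 -18.02083 +125.84067]
  H  [-86.60551 +850.83077 +146.53883]
  H  [-0.12464 -0.13052 +1.00000]
B = K⁻¹H; ‖b₁‖=1.037424, ‖b₂‖=1.037424; λ = 2/(‖b₁‖+‖b₂‖) = 0.963926, sign → tz>0 ⇒ λ=+0.963926
r₁ = λ·B[:,0] = (+0.99056,-0.06599,-0.12014); r₂ = λ·B[:,1] = (+0.05075,+0.99076,-0.12581)
r₃ = r₁×r₂ = (+0.12733,+0.11853,+0.98475); SVD([r₁ r₂ r₃]) → R = UVᵀ:
  R  [+0.99056 +0.05075 +0.12733]
  R  [-0.06599 +0.99076 +0.11853]
  R  [-0.12014 -0.12581 +0.98475]
t = (-0.41743, -0.08776, +0.96393) m
tr R = 2.966068; θ = arccos((tr R − 1)/2) = 0.184468 rad = 10.569°
axis k = ((R−Rᵀ)₃₂, (R−Rᵀ)₁₃, (R−Rᵀ)₂₁) / (2 sinθ) = (-0.666067, +0.674603, -0.318221)
rvec = θ·k = (-0.122868, +0.124443, -0.058702)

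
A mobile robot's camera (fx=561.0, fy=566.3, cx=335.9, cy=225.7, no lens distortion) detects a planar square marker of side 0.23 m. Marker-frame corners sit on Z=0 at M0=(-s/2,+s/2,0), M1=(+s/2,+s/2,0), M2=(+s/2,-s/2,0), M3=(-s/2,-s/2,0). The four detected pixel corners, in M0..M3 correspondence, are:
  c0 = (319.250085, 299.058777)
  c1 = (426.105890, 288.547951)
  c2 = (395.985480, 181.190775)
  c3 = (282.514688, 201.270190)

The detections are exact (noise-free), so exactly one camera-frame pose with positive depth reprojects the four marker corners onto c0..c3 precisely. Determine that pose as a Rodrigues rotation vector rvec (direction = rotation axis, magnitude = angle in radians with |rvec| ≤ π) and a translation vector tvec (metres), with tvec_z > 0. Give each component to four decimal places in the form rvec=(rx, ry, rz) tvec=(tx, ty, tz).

rvec=(0.4700, 0.3517, -0.2325) tvec=(0.0360, 0.0371, 1.0879)

Intrinsics K: fx=561.0, fy=566.3, cx=335.9, cy=225.7
Marker side s = 0.23 m; corners in marker frame (Z=0):
  M0 = (-0.1150, +0.1150, 0)
  M1 = (+0.1150, +0.1150, 0)
  M2 = (+0.1150, -0.1150, 0)
  M3 = (-0.1150, -0.1150, 0)
Detected image corners:
  c0 = (319.250085, 299.058777) px
  c1 = (426.105890, 288.547951) px
  c2 = (395.985480, 181.190775) px
  c3 = (282.514688, 201.270190) px
Planar DLT: solve 8×8 A·h = b for H (H[2,2]=1):
  H  [+353.49516 +276.74178 +354.44841]
  H  [-150.69340 +534.25909 +244.99303]
  H  [-0.35079 +0.36752 +1.00000]
B = K⁻¹H; ‖b₁‖=0.919161, ‖b₂‖=0.919161; λ = 2/(‖b₁‖+‖b₂‖) = 1.087949, sign → tz>0 ⇒ λ=+1.087949
r₁ = λ·B[:,0] = (+0.91404,-0.13740,-0.38164); r₂ = λ·B[:,1] = (+0.29728,+0.86704,+0.39984)
r₃ = r₁×r₂ = (+0.27596,-0.47892,+0.83335); SVD([r₁ r₂ r₃]) → R = UVᵀ:
  R  [+0.91404 +0.29728 +0.27596]
  R  [-0.13740 +0.86704 -0.47892]
  R  [-0.38164 +0.39984 +0.83335]
t = (+0.03597, +0.03706, +1.08795) m
tr R = 2.614432; θ = arccos((tr R − 1)/2) = 0.631376 rad = 36.175°
axis k = ((R−Rᵀ)₃₂, (R−Rᵀ)₁₃, (R−Rᵀ)₂₁) / (2 sinθ) = (+0.744393, +0.557043, -0.368216)
rvec = θ·k = (+0.469992, +0.351704, -0.232482)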